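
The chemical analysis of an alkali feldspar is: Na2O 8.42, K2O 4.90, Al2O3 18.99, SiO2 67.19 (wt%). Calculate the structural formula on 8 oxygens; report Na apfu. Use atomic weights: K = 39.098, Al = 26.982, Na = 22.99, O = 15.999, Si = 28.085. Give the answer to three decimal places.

Na2O: 8.42/61.979 = 0.13585 mol → 0.27170 mol Na, 0.13585 mol O.
K2O: 4.90/94.195 = 0.05202 mol → 0.10404 mol K, 0.05202 mol O.
Al2O3: 18.99/101.961 = 0.18625 mol → 0.37250 mol Al, 0.55875 mol O.
SiO2: 67.19/60.083 = 1.11829 mol → 1.11829 mol Si, 2.23658 mol O.
Total oxygen = 2.98320 mol. Normalization factor = 8/2.98320 = 2.68168.
Na per 8 O = 0.27170 × 2.68168 = 0.729.

0.729 Na apfu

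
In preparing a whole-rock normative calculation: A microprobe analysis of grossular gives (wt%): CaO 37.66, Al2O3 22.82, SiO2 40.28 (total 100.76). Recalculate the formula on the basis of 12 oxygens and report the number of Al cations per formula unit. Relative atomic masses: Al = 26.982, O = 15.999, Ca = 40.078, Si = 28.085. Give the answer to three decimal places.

CaO (M=56.077): mol = 0.67158; Ca = 0.67158, O = 0.67158.
Al2O3 (M=101.961): mol = 0.22381; Al = 0.44762, O = 0.67143.
SiO2 (M=60.083): mol = 0.67041; Si = 0.67041, O = 1.34082.
ΣO = 2.68383; factor = 12/ΣO = 4.47122.
Al apfu = 0.44762 × 4.47122 = 2.001.

2.001 Al apfu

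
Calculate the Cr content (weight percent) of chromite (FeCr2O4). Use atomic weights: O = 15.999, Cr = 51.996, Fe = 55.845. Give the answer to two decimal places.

46.46 weight percent

Formula mass = 1·55.845 + 2·51.996 + 4·15.999 = 223.833 g/mol, of which 103.992 g is Cr.
So Cr makes up 103.992/223.833 = 0.4646 of the mass, i.e. 46.46%.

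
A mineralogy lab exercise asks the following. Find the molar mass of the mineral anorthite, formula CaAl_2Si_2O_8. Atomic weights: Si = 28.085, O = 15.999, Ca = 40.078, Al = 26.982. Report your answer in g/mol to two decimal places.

278.20 g/mol

Ca: 1 × 40.078 = 40.0780
Al: 2 × 26.982 = 53.9640
Si: 2 × 28.085 = 56.1700
O: 8 × 15.999 = 127.9920
Summing the contributions gives the formula mass.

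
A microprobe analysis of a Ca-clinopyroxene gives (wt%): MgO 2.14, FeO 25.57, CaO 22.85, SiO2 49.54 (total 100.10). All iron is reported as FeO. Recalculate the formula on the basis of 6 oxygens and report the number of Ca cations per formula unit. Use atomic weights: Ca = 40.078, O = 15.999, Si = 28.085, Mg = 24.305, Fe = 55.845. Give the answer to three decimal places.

0.992 Ca apfu

MgO: 2.14/40.304 = 0.05310 mol → 0.05310 mol Mg, 0.05310 mol O.
FeO: 25.57/71.844 = 0.35591 mol → 0.35591 mol Fe, 0.35591 mol O.
CaO: 22.85/56.077 = 0.40748 mol → 0.40748 mol Ca, 0.40748 mol O.
SiO2: 49.54/60.083 = 0.82453 mol → 0.82453 mol Si, 1.64906 mol O.
Total oxygen = 2.46555 mol. Normalization factor = 6/2.46555 = 2.43353.
Ca per 6 O = 0.40748 × 2.43353 = 0.992.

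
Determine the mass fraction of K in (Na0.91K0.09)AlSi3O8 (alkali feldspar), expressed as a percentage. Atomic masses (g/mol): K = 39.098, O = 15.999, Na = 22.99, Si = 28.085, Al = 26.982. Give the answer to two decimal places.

1.33 weight percent

M((Na0.91K0.09)AlSi3O8) = 263.669 g/mol.
K contributes 0.09 × 39.098 = 3.519 g per mole.
3.519/263.669 = 0.0133 → 1.33%.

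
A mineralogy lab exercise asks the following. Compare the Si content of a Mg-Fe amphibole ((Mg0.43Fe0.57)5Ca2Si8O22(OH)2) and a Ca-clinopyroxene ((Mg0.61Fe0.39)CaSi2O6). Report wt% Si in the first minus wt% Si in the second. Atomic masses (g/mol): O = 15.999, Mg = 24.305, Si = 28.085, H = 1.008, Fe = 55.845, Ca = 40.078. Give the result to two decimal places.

Si in (Mg0.43Fe0.57)5Ca2Si8O22(OH)2: molar mass 902.242 g/mol; 8×28.085 = 224.680 g → 24.90 wt%.
Si in (Mg0.61Fe0.39)CaSi2O6: molar mass 228.848 g/mol; 2×28.085 = 56.170 g → 24.54 wt%.
Difference = 24.90 − 24.54 = 0.36 percentage points.

0.36 percentage points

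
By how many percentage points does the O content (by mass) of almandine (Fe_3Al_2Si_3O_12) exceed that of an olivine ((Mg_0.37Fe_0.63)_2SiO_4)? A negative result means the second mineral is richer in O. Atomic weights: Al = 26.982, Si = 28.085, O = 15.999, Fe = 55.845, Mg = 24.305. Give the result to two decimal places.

3.10 percentage points

M(Fe_3Al_2Si_3O_12) = 497.742 g/mol, so wt% O = 191.988/497.742 × 100 = 38.57%.
M((Mg_0.37Fe_0.63)_2SiO_4) = 180.431 g/mol, so wt% O = 63.996/180.431 × 100 = 35.47%.
38.57 − 35.47 = 3.10 pp.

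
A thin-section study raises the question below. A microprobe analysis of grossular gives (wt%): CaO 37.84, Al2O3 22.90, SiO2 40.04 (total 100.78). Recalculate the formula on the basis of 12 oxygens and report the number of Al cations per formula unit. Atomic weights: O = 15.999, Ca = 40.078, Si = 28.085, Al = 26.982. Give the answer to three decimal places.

2.010 Al apfu

37.84 wt% CaO ÷ 56.077 g/mol = 0.67479 mol, giving 0.67479 Ca and 0.67479 O.
22.90 wt% Al2O3 ÷ 101.961 g/mol = 0.22460 mol, giving 0.44920 Al and 0.67380 O.
40.04 wt% SiO2 ÷ 60.083 g/mol = 0.66641 mol, giving 0.66641 Si and 1.33282 O.
Oxygen sums to 2.68141; scaling by 12/2.68141 = 4.47526 puts the formula on 12 O.
Al: 0.44920 × 4.47526 = 2.010 atoms per formula unit.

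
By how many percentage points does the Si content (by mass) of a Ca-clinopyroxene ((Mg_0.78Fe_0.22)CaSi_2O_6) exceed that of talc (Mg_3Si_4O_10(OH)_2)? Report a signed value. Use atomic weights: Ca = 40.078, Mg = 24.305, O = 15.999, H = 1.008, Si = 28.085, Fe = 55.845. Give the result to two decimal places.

-4.49 percentage points

M((Mg_0.78Fe_0.22)CaSi_2O_6) = 223.486 g/mol, so wt% Si = 56.170/223.486 × 100 = 25.13%.
M(Mg_3Si_4O_10(OH)_2) = 379.259 g/mol, so wt% Si = 112.340/379.259 × 100 = 29.62%.
25.13 − 29.62 = -4.49 pp.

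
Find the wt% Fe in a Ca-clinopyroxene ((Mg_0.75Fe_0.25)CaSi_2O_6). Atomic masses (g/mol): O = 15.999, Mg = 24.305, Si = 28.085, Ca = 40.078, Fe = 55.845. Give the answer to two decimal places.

Formula mass = 0.75*24.305 + 0.25*55.845 + 1*40.078 + 2*28.085 + 6*15.999 = 224.432 g/mol, of which 13.961 g is Fe.
So Fe makes up 13.961/224.432 = 0.0622 of the mass, i.e. 6.22%.

6.22 weight percent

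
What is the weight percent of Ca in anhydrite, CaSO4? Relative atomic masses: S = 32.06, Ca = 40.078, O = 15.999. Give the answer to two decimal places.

M(CaSO4) = 136.134 g/mol.
Ca contributes 1 × 40.078 = 40.078 g per mole.
40.078/136.134 = 0.2944 → 29.44%.

29.44 wt%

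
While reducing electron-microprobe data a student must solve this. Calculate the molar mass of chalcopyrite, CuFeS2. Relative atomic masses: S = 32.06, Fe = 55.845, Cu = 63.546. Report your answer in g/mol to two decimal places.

M = 1·63.546 + 1·55.845 + 2·32.06

183.51 g/mol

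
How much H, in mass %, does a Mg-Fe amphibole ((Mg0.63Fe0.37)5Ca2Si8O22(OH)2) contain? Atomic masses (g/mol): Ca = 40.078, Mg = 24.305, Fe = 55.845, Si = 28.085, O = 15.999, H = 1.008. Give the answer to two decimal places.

0.23 mass %

M((Mg0.63Fe0.37)5Ca2Si8O22(OH)2) = 870.702 g/mol.
H contributes 2 × 1.008 = 2.016 g per mole.
2.016/870.702 = 0.0023 → 0.23%.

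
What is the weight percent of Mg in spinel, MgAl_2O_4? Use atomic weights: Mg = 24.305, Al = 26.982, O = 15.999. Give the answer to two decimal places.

17.08 wt%

Molar mass of MgAl_2O_4: 1×24.305 + 2×26.982 + 4×15.999 = 142.265 g/mol.
Mass of Mg per formula unit: 1 × 24.305 = 24.305 g.
Weight fraction Mg = 24.305 / 142.265 = 0.1708.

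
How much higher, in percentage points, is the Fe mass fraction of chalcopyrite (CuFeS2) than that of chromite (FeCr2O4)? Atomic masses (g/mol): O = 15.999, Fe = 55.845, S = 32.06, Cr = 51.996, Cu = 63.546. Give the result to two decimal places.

First mineral: 55.845 g Fe in 183.511 g formula = 30.43 wt% Fe.
Second mineral: 55.845 g Fe in 223.833 g formula = 24.95 wt% Fe.
30.43% − 24.95% gives a difference of 5.48 percentage points.

5.48 percentage points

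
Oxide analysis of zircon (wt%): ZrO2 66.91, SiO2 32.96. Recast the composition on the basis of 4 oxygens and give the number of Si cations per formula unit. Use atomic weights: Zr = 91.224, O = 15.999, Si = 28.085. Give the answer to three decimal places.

1.005 Si apfu

ZrO2: 66.91/123.222 = 0.54300 mol → 0.54300 mol Zr, 1.08600 mol O.
SiO2: 32.96/60.083 = 0.54857 mol → 0.54857 mol Si, 1.09714 mol O.
Total oxygen = 2.18314 mol. Normalization factor = 4/2.18314 = 1.83222.
Si per 4 O = 0.54857 × 1.83222 = 1.005.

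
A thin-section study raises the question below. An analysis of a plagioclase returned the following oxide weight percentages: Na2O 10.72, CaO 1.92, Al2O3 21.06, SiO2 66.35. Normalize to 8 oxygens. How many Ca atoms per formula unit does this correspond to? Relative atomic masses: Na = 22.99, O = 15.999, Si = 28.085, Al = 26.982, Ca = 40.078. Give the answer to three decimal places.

Na2O: 10.72/61.979 = 0.17296 mol → 0.34592 mol Na, 0.17296 mol O.
CaO: 1.92/56.077 = 0.03424 mol → 0.03424 mol Ca, 0.03424 mol O.
Al2O3: 21.06/101.961 = 0.20655 mol → 0.41310 mol Al, 0.61965 mol O.
SiO2: 66.35/60.083 = 1.10431 mol → 1.10431 mol Si, 2.20862 mol O.
Total oxygen = 3.03547 mol. Normalization factor = 8/3.03547 = 2.63551.
Ca per 8 O = 0.03424 × 2.63551 = 0.090.

0.090 Ca apfu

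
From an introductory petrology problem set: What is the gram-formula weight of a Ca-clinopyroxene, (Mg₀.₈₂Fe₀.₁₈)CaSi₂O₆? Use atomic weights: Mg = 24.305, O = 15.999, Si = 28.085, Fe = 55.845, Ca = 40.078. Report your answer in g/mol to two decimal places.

222.22 g/mol

Mg: 0.82 × 24.305 = 19.9301
Fe: 0.18 × 55.845 = 10.0521
Ca: 1 × 40.078 = 40.0780
Si: 2 × 28.085 = 56.1700
O: 6 × 15.999 = 95.9940
Summing the contributions gives the formula mass.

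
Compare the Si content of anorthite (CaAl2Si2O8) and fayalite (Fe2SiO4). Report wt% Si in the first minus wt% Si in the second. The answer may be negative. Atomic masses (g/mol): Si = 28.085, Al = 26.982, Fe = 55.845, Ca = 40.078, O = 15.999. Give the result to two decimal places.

6.41 percentage points

Si in CaAl2Si2O8: molar mass 278.204 g/mol; 2×28.085 = 56.170 g → 20.19 wt%.
Si in Fe2SiO4: molar mass 203.771 g/mol; 1×28.085 = 28.085 g → 13.78 wt%.
Difference = 20.19 − 13.78 = 6.41 percentage points.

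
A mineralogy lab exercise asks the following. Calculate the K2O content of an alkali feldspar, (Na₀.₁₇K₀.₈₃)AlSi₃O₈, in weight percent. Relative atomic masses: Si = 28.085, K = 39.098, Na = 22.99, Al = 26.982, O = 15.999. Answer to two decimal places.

14.18 wt%

Molar mass of (Na₀.₁₇K₀.₈₃)AlSi₃O₈ = 0.17*22.99 + 0.83*39.098 + 1*26.982 + 3*28.085 + 8*15.999 = 275.589 g/mol.
Each formula unit contains 0.83 K, equivalent to 0.83/2 = 0.4150 mol K2O.
M(K2O) = 2×39.098 + 1×15.999 = 94.195 g/mol.
Mass of K2O per formula unit = 0.4150 × 94.195 = 39.091 g.
K2O wt% = 39.091 / 275.589 × 100 = 14.18%.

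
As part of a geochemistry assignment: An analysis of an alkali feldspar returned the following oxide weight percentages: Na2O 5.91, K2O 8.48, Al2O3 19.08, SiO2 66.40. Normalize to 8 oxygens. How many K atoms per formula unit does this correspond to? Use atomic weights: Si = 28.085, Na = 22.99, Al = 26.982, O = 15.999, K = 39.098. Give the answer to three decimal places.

5.91 wt% Na2O ÷ 61.979 g/mol = 0.09535 mol, giving 0.19070 Na and 0.09535 O.
8.48 wt% K2O ÷ 94.195 g/mol = 0.09003 mol, giving 0.18006 K and 0.09003 O.
19.08 wt% Al2O3 ÷ 101.961 g/mol = 0.18713 mol, giving 0.37426 Al and 0.56139 O.
66.40 wt% SiO2 ÷ 60.083 g/mol = 1.10514 mol, giving 1.10514 Si and 2.21028 O.
Oxygen sums to 2.95705; scaling by 8/2.95705 = 2.70540 puts the formula on 8 O.
K: 0.18006 × 2.70540 = 0.487 atoms per formula unit.

0.487 K apfu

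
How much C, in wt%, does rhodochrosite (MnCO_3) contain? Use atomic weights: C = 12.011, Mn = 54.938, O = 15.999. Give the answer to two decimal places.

10.45 wt%

Molar mass of MnCO_3: 1×54.938 + 1×12.011 + 3×15.999 = 114.946 g/mol.
Mass of C per formula unit: 1 × 12.011 = 12.011 g.
Weight fraction C = 12.011 / 114.946 = 0.1045.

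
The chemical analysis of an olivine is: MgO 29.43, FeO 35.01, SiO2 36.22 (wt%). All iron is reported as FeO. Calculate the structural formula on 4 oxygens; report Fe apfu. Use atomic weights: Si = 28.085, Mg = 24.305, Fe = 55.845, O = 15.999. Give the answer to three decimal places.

0.804 Fe apfu

MgO (M=40.304): mol = 0.73020; Mg = 0.73020, O = 0.73020.
FeO (M=71.844): mol = 0.48731; Fe = 0.48731, O = 0.48731.
SiO2 (M=60.083): mol = 0.60283; Si = 0.60283, O = 1.20566.
ΣO = 2.42317; factor = 4/ΣO = 1.65073.
Fe apfu = 0.48731 × 1.65073 = 0.804.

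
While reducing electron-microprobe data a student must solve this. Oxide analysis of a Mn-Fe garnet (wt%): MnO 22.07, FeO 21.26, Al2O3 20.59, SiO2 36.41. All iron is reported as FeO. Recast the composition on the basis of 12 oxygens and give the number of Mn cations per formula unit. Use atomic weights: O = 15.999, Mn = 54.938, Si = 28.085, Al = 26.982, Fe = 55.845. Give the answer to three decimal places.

1.540 Mn apfu

MnO: 22.07/70.937 = 0.31112 mol → 0.31112 mol Mn, 0.31112 mol O.
FeO: 21.26/71.844 = 0.29592 mol → 0.29592 mol Fe, 0.29592 mol O.
Al2O3: 20.59/101.961 = 0.20194 mol → 0.40388 mol Al, 0.60582 mol O.
SiO2: 36.41/60.083 = 0.60600 mol → 0.60600 mol Si, 1.21200 mol O.
Total oxygen = 2.42486 mol. Normalization factor = 12/2.42486 = 4.94874.
Mn per 12 O = 0.31112 × 4.94874 = 1.540.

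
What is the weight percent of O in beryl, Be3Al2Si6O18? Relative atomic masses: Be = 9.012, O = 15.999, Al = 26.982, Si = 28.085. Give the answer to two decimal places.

Formula mass = 3×9.012 + 2×26.982 + 6×28.085 + 18×15.999 = 537.492 g/mol, of which 287.982 g is O.
So O makes up 287.982/537.492 = 0.5358 of the mass, i.e. 53.58%.

53.58 wt%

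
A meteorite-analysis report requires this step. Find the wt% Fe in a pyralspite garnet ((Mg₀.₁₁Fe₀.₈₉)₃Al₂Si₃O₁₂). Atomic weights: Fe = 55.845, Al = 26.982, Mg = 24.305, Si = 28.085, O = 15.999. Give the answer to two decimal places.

30.60 mass %

M((Mg₀.₁₁Fe₀.₈₉)₃Al₂Si₃O₁₂) = 487.334 g/mol.
Fe contributes 2.67 × 55.845 = 149.106 g per mole.
149.106/487.334 = 0.3060 → 30.60%.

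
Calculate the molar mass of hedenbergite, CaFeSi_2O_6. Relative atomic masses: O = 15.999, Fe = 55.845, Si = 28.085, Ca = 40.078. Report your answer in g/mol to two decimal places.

Ca: 1 × 40.078 = 40.0780
Fe: 1 × 55.845 = 55.8450
Si: 2 × 28.085 = 56.1700
O: 6 × 15.999 = 95.9940
Summing the contributions gives the formula mass.

248.09 g/mol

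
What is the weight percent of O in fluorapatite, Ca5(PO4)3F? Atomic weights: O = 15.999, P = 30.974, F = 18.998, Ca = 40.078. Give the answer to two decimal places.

Molar mass of Ca5(PO4)3F: 5×40.078 + 3×30.974 + 12×15.999 + 1×18.998 = 504.298 g/mol.
Mass of O per formula unit: 12 × 15.999 = 191.988 g.
Weight fraction O = 191.988 / 504.298 = 0.3807.

38.07 wt%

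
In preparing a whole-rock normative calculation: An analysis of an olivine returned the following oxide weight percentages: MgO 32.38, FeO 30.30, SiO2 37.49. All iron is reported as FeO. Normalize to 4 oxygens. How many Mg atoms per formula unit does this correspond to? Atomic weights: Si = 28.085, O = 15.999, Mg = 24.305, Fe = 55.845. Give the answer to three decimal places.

1.299 Mg apfu

32.38 wt% MgO ÷ 40.304 g/mol = 0.80339 mol, giving 0.80339 Mg and 0.80339 O.
30.30 wt% FeO ÷ 71.844 g/mol = 0.42175 mol, giving 0.42175 Fe and 0.42175 O.
37.49 wt% SiO2 ÷ 60.083 g/mol = 0.62397 mol, giving 0.62397 Si and 1.24794 O.
Oxygen sums to 2.47308; scaling by 4/2.47308 = 1.61742 puts the formula on 4 O.
Mg: 0.80339 × 1.61742 = 1.299 atoms per formula unit.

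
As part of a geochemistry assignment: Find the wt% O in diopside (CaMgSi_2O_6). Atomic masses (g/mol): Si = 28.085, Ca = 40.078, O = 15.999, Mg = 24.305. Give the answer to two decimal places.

44.33 weight percent

M(CaMgSi_2O_6) = 216.547 g/mol.
O contributes 6 × 15.999 = 95.994 g per mole.
95.994/216.547 = 0.4433 → 44.33%.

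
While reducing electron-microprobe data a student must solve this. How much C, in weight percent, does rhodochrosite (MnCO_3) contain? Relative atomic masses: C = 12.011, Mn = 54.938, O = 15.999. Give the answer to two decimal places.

10.45 weight percent

Molar mass of MnCO_3: 1×54.938 + 1×12.011 + 3×15.999 = 114.946 g/mol.
Mass of C per formula unit: 1 × 12.011 = 12.011 g.
Weight fraction C = 12.011 / 114.946 = 0.1045.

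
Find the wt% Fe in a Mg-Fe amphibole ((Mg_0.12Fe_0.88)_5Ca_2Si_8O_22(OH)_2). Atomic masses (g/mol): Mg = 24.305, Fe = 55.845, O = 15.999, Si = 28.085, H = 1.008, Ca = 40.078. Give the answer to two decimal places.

25.83 weight percent

M((Mg_0.12Fe_0.88)_5Ca_2Si_8O_22(OH)_2) = 951.129 g/mol.
Fe contributes 4.40 × 55.845 = 245.718 g per mole.
245.718/951.129 = 0.2583 → 25.83%.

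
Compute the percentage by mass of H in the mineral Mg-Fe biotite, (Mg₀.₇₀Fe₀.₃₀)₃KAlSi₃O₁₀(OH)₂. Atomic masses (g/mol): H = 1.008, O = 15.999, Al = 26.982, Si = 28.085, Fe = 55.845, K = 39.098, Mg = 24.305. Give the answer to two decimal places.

Formula mass = 2.10*24.305 + 0.90*55.845 + 1*39.098 + 1*26.982 + 3*28.085 + 12*15.999 + 2*1.008 = 445.640 g/mol, of which 2.016 g is H.
So H makes up 2.016/445.640 = 0.0045 of the mass, i.e. 0.45%.

0.45 wt%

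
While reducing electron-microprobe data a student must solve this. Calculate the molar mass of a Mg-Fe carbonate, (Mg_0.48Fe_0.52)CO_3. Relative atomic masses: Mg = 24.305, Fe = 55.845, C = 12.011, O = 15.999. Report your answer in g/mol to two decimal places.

100.71 g/mol

The formula mass is the sum 0.48(24.305) + 0.52(55.845) + 1(12.011) + 3(15.999).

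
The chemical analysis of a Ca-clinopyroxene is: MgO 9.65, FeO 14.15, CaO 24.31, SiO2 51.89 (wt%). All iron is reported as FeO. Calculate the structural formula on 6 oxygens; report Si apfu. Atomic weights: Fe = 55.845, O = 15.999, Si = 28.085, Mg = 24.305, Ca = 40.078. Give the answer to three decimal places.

1.995 Si apfu

MgO: 9.65/40.304 = 0.23943 mol → 0.23943 mol Mg, 0.23943 mol O.
FeO: 14.15/71.844 = 0.19695 mol → 0.19695 mol Fe, 0.19695 mol O.
CaO: 24.31/56.077 = 0.43351 mol → 0.43351 mol Ca, 0.43351 mol O.
SiO2: 51.89/60.083 = 0.86364 mol → 0.86364 mol Si, 1.72728 mol O.
Total oxygen = 2.59717 mol. Normalization factor = 6/2.59717 = 2.31021.
Si per 6 O = 0.86364 × 2.31021 = 1.995.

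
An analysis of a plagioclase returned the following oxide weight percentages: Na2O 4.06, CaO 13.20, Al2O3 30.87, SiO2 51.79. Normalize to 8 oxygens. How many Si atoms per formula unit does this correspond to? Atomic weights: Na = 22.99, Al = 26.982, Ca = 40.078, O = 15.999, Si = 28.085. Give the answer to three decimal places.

2.351 Si apfu

Na2O: 4.06/61.979 = 0.06551 mol → 0.13102 mol Na, 0.06551 mol O.
CaO: 13.20/56.077 = 0.23539 mol → 0.23539 mol Ca, 0.23539 mol O.
Al2O3: 30.87/101.961 = 0.30276 mol → 0.60552 mol Al, 0.90828 mol O.
SiO2: 51.79/60.083 = 0.86197 mol → 0.86197 mol Si, 1.72394 mol O.
Total oxygen = 2.93312 mol. Normalization factor = 8/2.93312 = 2.72747.
Si per 8 O = 0.86197 × 2.72747 = 2.351.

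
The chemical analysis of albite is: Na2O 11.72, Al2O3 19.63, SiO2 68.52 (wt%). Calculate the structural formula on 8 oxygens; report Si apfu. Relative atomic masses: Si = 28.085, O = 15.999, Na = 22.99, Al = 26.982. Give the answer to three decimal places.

Na2O (M=61.979): mol = 0.18910; Na = 0.37820, O = 0.18910.
Al2O3 (M=101.961): mol = 0.19252; Al = 0.38504, O = 0.57756.
SiO2 (M=60.083): mol = 1.14042; Si = 1.14042, O = 2.28084.
ΣO = 3.04750; factor = 8/ΣO = 2.62510.
Si apfu = 1.14042 × 2.62510 = 2.994.

2.994 Si apfu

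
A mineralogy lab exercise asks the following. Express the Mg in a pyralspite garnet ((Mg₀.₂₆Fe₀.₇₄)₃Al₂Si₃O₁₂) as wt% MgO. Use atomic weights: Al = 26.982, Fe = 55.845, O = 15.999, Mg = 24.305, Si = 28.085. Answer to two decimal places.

Molar mass of (Mg₀.₂₆Fe₀.₇₄)₃Al₂Si₃O₁₂ = 0.78×24.305 + 2.22×55.845 + 2×26.982 + 3×28.085 + 12×15.999 = 473.141 g/mol.
Each formula unit contains 0.78 Mg, equivalent to 0.78/1 = 0.7800 mol MgO.
M(MgO) = 1×24.305 + 1×15.999 = 40.304 g/mol.
Mass of MgO per formula unit = 0.7800 × 40.304 = 31.437 g.
MgO wt% = 31.437 / 473.141 × 100 = 6.64%.

6.64 wt%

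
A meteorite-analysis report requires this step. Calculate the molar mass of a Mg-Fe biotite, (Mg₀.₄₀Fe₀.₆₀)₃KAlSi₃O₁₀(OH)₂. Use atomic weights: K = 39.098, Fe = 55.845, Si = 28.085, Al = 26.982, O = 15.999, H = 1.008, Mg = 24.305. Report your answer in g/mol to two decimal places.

474.03 g/mol

Mg: 1.20 × 24.305 = 29.1660
Fe: 1.80 × 55.845 = 100.5210
K: 1 × 39.098 = 39.0980
Al: 1 × 26.982 = 26.9820
Si: 3 × 28.085 = 84.2550
O: 12 × 15.999 = 191.9880
H: 2 × 1.008 = 2.0160
Summing the contributions gives the formula mass.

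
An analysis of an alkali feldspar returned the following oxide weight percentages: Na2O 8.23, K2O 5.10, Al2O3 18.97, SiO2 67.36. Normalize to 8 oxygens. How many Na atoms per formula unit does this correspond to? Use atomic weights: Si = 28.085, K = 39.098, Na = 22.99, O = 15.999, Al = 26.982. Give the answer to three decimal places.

0.711 Na apfu

8.23 wt% Na2O ÷ 61.979 g/mol = 0.13279 mol, giving 0.26558 Na and 0.13279 O.
5.10 wt% K2O ÷ 94.195 g/mol = 0.05414 mol, giving 0.10828 K and 0.05414 O.
18.97 wt% Al2O3 ÷ 101.961 g/mol = 0.18605 mol, giving 0.37210 Al and 0.55815 O.
67.36 wt% SiO2 ÷ 60.083 g/mol = 1.12112 mol, giving 1.12112 Si and 2.24224 O.
Oxygen sums to 2.98732; scaling by 8/2.98732 = 2.67799 puts the formula on 8 O.
Na: 0.26558 × 2.67799 = 0.711 atoms per formula unit.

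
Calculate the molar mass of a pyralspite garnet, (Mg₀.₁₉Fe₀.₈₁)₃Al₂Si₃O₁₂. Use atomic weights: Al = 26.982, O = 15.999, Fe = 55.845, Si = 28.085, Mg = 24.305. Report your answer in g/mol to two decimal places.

479.76 g/mol

M = 0.57×24.305 + 2.43×55.845 + 2×26.982 + 3×28.085 + 12×15.999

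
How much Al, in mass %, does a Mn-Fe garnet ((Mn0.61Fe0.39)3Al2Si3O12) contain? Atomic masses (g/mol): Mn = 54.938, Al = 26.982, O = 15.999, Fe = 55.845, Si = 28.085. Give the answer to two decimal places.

10.88 mass %

Formula mass = 1.83×54.938 + 1.17×55.845 + 2×26.982 + 3×28.085 + 12×15.999 = 496.082 g/mol, of which 53.964 g is Al.
So Al makes up 53.964/496.082 = 0.1088 of the mass, i.e. 10.88%.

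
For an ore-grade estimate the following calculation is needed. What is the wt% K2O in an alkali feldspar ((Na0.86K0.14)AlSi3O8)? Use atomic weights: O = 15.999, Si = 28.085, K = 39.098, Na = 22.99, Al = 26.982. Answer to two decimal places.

2.49 wt%

Molar mass of (Na0.86K0.14)AlSi3O8 = 0.86·22.99 + 0.14·39.098 + 1·26.982 + 3·28.085 + 8·15.999 = 264.474 g/mol.
Each formula unit contains 0.14 K, equivalent to 0.14/2 = 0.0700 mol K2O.
M(K2O) = 2×39.098 + 1×15.999 = 94.195 g/mol.
Mass of K2O per formula unit = 0.0700 × 94.195 = 6.594 g.
K2O wt% = 6.594 / 264.474 × 100 = 2.49%.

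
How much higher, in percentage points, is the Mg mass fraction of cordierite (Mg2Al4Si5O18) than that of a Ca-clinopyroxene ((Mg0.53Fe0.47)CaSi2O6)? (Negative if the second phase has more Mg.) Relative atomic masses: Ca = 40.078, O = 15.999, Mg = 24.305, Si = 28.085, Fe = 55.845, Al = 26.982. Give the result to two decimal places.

2.74 percentage points

Mg in Mg2Al4Si5O18: molar mass 584.945 g/mol; 2×24.305 = 48.610 g → 8.31 wt%.
Mg in (Mg0.53Fe0.47)CaSi2O6: molar mass 231.371 g/mol; 0.53×24.305 = 12.882 g → 5.57 wt%.
Difference = 8.31 − 5.57 = 2.74 percentage points.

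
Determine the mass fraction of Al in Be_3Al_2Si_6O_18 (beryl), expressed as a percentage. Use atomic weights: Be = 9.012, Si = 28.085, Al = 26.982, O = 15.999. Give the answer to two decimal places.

10.04 wt%

Formula mass = 3*9.012 + 2*26.982 + 6*28.085 + 18*15.999 = 537.492 g/mol, of which 53.964 g is Al.
So Al makes up 53.964/537.492 = 0.1004 of the mass, i.e. 10.04%.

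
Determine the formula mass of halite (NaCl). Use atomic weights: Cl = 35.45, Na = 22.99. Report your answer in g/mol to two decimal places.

58.44 g/mol

M = 1·22.99 + 1·35.45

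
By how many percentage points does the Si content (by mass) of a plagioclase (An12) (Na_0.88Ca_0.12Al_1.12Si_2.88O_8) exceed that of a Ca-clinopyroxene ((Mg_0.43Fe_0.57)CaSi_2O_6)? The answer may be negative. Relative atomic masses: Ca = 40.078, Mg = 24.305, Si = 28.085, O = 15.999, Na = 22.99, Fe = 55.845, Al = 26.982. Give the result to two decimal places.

M(Na_0.88Ca_0.12Al_1.12Si_2.88O_8) = 264.137 g/mol, so wt% Si = 80.885/264.137 × 100 = 30.62%.
M((Mg_0.43Fe_0.57)CaSi_2O_6) = 234.525 g/mol, so wt% Si = 56.170/234.525 × 100 = 23.95%.
30.62 − 23.95 = 6.67 pp.

6.67 percentage points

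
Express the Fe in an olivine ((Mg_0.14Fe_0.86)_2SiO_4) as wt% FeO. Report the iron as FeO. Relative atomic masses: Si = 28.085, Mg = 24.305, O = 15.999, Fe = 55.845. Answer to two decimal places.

63.39 wt%

Molar mass of (Mg_0.14Fe_0.86)_2SiO_4 = 0.28×24.305 + 1.72×55.845 + 1×28.085 + 4×15.999 = 194.940 g/mol.
Each formula unit contains 1.72 Fe, equivalent to 1.72/1 = 1.7200 mol FeO.
M(FeO) = 1×55.845 + 1×15.999 = 71.844 g/mol.
Mass of FeO per formula unit = 1.7200 × 71.844 = 123.572 g.
FeO wt% = 123.572 / 194.940 × 100 = 63.39%.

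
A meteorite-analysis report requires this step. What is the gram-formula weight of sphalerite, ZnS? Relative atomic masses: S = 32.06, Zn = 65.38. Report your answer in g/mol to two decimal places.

97.44 g/mol

The formula mass is the sum 1(65.38) + 1(32.06).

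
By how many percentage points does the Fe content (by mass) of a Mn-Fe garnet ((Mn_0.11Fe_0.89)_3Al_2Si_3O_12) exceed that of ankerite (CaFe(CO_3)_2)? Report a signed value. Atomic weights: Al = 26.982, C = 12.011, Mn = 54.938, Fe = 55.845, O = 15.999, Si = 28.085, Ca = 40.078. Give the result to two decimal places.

4.11 percentage points

M((Mn_0.11Fe_0.89)_3Al_2Si_3O_12) = 497.443 g/mol, so wt% Fe = 149.106/497.443 × 100 = 29.97%.
M(CaFe(CO_3)_2) = 215.939 g/mol, so wt% Fe = 55.845/215.939 × 100 = 25.86%.
29.97 − 25.86 = 4.11 pp.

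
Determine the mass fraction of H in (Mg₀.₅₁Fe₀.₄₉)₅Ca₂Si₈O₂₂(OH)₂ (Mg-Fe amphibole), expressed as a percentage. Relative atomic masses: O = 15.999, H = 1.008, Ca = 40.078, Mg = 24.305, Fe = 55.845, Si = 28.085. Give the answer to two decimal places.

Formula mass = 2.55*24.305 + 2.45*55.845 + 2*40.078 + 8*28.085 + 24*15.999 + 2*1.008 = 889.626 g/mol, of which 2.016 g is H.
So H makes up 2.016/889.626 = 0.0023 of the mass, i.e. 0.23%.

0.23 mass %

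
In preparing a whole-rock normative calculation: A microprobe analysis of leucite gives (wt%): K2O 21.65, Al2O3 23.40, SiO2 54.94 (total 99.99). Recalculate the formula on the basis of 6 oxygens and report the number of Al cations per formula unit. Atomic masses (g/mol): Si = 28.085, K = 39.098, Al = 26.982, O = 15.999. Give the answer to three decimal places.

1.002 Al apfu

K2O (M=94.195): mol = 0.22984; K = 0.45968, O = 0.22984.
Al2O3 (M=101.961): mol = 0.22950; Al = 0.45900, O = 0.68850.
SiO2 (M=60.083): mol = 0.91440; Si = 0.91440, O = 1.82880.
ΣO = 2.74714; factor = 6/ΣO = 2.18409.
Al apfu = 0.45900 × 2.18409 = 1.002.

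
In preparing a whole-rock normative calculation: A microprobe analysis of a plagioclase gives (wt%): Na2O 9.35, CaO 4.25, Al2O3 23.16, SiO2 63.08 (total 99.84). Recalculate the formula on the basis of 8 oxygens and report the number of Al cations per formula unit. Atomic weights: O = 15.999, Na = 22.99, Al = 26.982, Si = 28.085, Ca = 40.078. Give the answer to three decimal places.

9.35 wt% Na2O ÷ 61.979 g/mol = 0.15086 mol, giving 0.30172 Na and 0.15086 O.
4.25 wt% CaO ÷ 56.077 g/mol = 0.07579 mol, giving 0.07579 Ca and 0.07579 O.
23.16 wt% Al2O3 ÷ 101.961 g/mol = 0.22715 mol, giving 0.45430 Al and 0.68145 O.
63.08 wt% SiO2 ÷ 60.083 g/mol = 1.04988 mol, giving 1.04988 Si and 2.09976 O.
Oxygen sums to 3.00786; scaling by 8/3.00786 = 2.65970 puts the formula on 8 O.
Al: 0.45430 × 2.65970 = 1.208 atoms per formula unit.

1.208 Al apfu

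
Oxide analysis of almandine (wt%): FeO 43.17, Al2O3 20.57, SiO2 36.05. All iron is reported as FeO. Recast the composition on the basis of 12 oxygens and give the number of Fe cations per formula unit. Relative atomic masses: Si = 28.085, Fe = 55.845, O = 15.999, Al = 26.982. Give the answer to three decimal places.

FeO (M=71.844): mol = 0.60089; Fe = 0.60089, O = 0.60089.
Al2O3 (M=101.961): mol = 0.20174; Al = 0.40348, O = 0.60522.
SiO2 (M=60.083): mol = 0.60000; Si = 0.60000, O = 1.20000.
ΣO = 2.40611; factor = 12/ΣO = 4.98730.
Fe apfu = 0.60089 × 4.98730 = 2.997.

2.997 Fe apfu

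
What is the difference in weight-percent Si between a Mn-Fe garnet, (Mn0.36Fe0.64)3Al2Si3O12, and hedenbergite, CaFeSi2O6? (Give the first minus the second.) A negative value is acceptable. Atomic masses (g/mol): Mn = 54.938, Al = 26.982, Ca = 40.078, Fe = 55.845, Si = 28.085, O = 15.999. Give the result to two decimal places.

First mineral: 84.255 g Si in 496.762 g formula = 16.96 wt% Si.
Second mineral: 56.170 g Si in 248.087 g formula = 22.64 wt% Si.
16.96% − 22.64% gives a difference of -5.68 percentage points.

-5.68 percentage points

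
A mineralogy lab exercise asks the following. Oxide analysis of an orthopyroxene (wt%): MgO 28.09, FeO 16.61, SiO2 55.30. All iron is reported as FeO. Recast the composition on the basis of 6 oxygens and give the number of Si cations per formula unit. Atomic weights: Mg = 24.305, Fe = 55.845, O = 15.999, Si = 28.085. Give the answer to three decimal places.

MgO (M=40.304): mol = 0.69695; Mg = 0.69695, O = 0.69695.
FeO (M=71.844): mol = 0.23120; Fe = 0.23120, O = 0.23120.
SiO2 (M=60.083): mol = 0.92039; Si = 0.92039, O = 1.84078.
ΣO = 2.76893; factor = 6/ΣO = 2.16690.
Si apfu = 0.92039 × 2.16690 = 1.994.

1.994 Si apfu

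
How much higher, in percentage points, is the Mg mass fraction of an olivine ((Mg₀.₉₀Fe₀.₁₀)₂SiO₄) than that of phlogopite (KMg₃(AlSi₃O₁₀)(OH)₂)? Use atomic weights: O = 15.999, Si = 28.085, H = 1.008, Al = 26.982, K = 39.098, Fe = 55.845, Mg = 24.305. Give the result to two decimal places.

12.29 percentage points

Mg in (Mg₀.₉₀Fe₀.₁₀)₂SiO₄: molar mass 146.999 g/mol; 1.80×24.305 = 43.749 g → 29.76 wt%.
Mg in KMg₃(AlSi₃O₁₀)(OH)₂: molar mass 417.254 g/mol; 3×24.305 = 72.915 g → 17.47 wt%.
Difference = 29.76 − 17.47 = 12.29 percentage points.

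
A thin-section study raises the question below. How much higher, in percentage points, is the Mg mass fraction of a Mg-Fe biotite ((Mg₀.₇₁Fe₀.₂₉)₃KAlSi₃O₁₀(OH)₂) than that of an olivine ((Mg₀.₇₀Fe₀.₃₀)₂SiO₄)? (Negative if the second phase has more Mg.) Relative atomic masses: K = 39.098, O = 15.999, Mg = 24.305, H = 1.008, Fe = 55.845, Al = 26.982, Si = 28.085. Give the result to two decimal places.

-9.68 percentage points

Mg in (Mg₀.₇₁Fe₀.₂₉)₃KAlSi₃O₁₀(OH)₂: molar mass 444.694 g/mol; 2.13×24.305 = 51.770 g → 11.64 wt%.
Mg in (Mg₀.₇₀Fe₀.₃₀)₂SiO₄: molar mass 159.615 g/mol; 1.40×24.305 = 34.027 g → 21.32 wt%.
Difference = 11.64 − 21.32 = -9.68 percentage points.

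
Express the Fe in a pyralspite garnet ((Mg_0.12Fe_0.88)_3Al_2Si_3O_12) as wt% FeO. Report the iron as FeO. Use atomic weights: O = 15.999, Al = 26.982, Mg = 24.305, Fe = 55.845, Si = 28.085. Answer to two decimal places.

39.00 wt%

M((Mg_0.12Fe_0.88)_3Al_2Si_3O_12) = 486.388 g/mol; M(FeO) = 71.844 g/mol.
Moles FeO per formula unit = 2.64 Fe ÷ 1 = 2.6400.
FeO fraction = (2.6400 × 71.844) / 486.388 = 189.668/486.388 = 0.3900.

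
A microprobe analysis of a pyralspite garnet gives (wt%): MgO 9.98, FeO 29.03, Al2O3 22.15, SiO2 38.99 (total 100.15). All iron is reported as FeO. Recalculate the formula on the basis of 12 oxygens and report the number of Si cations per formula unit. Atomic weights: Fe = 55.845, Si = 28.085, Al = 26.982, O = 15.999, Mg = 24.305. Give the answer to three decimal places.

9.98 wt% MgO ÷ 40.304 g/mol = 0.24762 mol, giving 0.24762 Mg and 0.24762 O.
29.03 wt% FeO ÷ 71.844 g/mol = 0.40407 mol, giving 0.40407 Fe and 0.40407 O.
22.15 wt% Al2O3 ÷ 101.961 g/mol = 0.21724 mol, giving 0.43448 Al and 0.65172 O.
38.99 wt% SiO2 ÷ 60.083 g/mol = 0.64894 mol, giving 0.64894 Si and 1.29788 O.
Oxygen sums to 2.60129; scaling by 12/2.60129 = 4.61310 puts the formula on 12 O.
Si: 0.64894 × 4.61310 = 2.994 atoms per formula unit.

2.994 Si apfu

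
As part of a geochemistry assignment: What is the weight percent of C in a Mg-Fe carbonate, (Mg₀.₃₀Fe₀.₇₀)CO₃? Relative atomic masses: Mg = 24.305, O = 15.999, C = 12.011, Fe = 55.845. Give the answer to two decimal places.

11.29 wt%

Formula mass = 0.30×24.305 + 0.70×55.845 + 1×12.011 + 3×15.999 = 106.391 g/mol, of which 12.011 g is C.
So C makes up 12.011/106.391 = 0.1129 of the mass, i.e. 11.29%.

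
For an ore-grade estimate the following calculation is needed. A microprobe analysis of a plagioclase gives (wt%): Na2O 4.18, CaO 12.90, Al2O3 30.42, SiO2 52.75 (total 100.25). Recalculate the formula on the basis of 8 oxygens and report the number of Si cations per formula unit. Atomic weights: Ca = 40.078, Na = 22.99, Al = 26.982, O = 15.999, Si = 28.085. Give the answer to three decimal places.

2.382 Si apfu

Na2O: 4.18/61.979 = 0.06744 mol → 0.13488 mol Na, 0.06744 mol O.
CaO: 12.90/56.077 = 0.23004 mol → 0.23004 mol Ca, 0.23004 mol O.
Al2O3: 30.42/101.961 = 0.29835 mol → 0.59670 mol Al, 0.89505 mol O.
SiO2: 52.75/60.083 = 0.87795 mol → 0.87795 mol Si, 1.75590 mol O.
Total oxygen = 2.94843 mol. Normalization factor = 8/2.94843 = 2.71331.
Si per 8 O = 0.87795 × 2.71331 = 2.382.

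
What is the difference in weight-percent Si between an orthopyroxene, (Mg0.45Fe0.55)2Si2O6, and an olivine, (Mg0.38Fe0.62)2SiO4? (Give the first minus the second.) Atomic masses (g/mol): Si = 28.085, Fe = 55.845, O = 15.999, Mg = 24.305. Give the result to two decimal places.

M((Mg0.45Fe0.55)2Si2O6) = 235.468 g/mol, so wt% Si = 56.170/235.468 × 100 = 23.85%.
M((Mg0.38Fe0.62)2SiO4) = 179.801 g/mol, so wt% Si = 28.085/179.801 × 100 = 15.62%.
23.85 − 15.62 = 8.23 pp.

8.23 percentage points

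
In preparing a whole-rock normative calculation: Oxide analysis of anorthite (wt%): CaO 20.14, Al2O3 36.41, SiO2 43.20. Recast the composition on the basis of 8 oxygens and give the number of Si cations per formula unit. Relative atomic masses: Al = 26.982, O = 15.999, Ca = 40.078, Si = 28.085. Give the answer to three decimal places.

CaO (M=56.077): mol = 0.35915; Ca = 0.35915, O = 0.35915.
Al2O3 (M=101.961): mol = 0.35710; Al = 0.71420, O = 1.07130.
SiO2 (M=60.083): mol = 0.71901; Si = 0.71901, O = 1.43802.
ΣO = 2.86847; factor = 8/ΣO = 2.78894.
Si apfu = 0.71901 × 2.78894 = 2.005.

2.005 Si apfu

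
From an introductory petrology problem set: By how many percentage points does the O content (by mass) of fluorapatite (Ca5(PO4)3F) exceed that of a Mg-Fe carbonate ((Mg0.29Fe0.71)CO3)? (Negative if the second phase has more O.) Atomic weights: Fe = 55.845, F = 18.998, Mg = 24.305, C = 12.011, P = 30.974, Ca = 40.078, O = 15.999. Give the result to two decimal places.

First mineral: 191.988 g O in 504.298 g formula = 38.07 wt% O.
Second mineral: 47.997 g O in 106.706 g formula = 44.98 wt% O.
38.07% − 44.98% gives a difference of -6.91 percentage points.

-6.91 percentage points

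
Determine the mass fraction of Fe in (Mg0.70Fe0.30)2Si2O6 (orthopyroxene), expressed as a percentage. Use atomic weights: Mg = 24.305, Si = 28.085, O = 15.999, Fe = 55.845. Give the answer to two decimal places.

Formula mass = 1.40*24.305 + 0.60*55.845 + 2*28.085 + 6*15.999 = 219.698 g/mol, of which 33.507 g is Fe.
So Fe makes up 33.507/219.698 = 0.1525 of the mass, i.e. 15.25%.

15.25 weight percent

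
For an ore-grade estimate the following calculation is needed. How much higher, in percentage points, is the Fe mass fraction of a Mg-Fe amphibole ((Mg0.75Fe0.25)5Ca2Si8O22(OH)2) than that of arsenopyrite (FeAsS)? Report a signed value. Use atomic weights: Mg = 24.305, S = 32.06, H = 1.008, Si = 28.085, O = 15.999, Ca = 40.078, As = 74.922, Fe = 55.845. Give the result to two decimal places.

First mineral: 69.806 g Fe in 851.778 g formula = 8.20 wt% Fe.
Second mineral: 55.845 g Fe in 162.827 g formula = 34.30 wt% Fe.
8.20% − 34.30% gives a difference of -26.10 percentage points.

-26.10 percentage points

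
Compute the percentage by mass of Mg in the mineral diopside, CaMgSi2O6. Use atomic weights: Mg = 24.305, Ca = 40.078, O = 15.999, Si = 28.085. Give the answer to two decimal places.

11.22 weight percent

M(CaMgSi2O6) = 216.547 g/mol.
Mg contributes 1 × 24.305 = 24.305 g per mole.
24.305/216.547 = 0.1122 → 11.22%.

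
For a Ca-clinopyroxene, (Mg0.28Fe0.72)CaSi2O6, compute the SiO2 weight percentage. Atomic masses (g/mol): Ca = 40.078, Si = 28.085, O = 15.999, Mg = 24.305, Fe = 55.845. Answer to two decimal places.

50.22 wt%

M((Mg0.28Fe0.72)CaSi2O6) = 239.256 g/mol; M(SiO2) = 60.083 g/mol.
Moles SiO2 per formula unit = 2 Si ÷ 1 = 2.0000.
SiO2 fraction = (2.0000 × 60.083) / 239.256 = 120.166/239.256 = 0.5022.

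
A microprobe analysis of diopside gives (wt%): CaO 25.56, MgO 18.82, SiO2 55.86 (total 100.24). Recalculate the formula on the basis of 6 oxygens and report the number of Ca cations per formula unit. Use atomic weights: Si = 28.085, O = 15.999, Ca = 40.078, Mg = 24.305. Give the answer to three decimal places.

25.56 wt% CaO ÷ 56.077 g/mol = 0.45580 mol, giving 0.45580 Ca and 0.45580 O.
18.82 wt% MgO ÷ 40.304 g/mol = 0.46695 mol, giving 0.46695 Mg and 0.46695 O.
55.86 wt% SiO2 ÷ 60.083 g/mol = 0.92971 mol, giving 0.92971 Si and 1.85942 O.
Oxygen sums to 2.78217; scaling by 6/2.78217 = 2.15659 puts the formula on 6 O.
Ca: 0.45580 × 2.15659 = 0.983 atoms per formula unit.

0.983 Ca apfu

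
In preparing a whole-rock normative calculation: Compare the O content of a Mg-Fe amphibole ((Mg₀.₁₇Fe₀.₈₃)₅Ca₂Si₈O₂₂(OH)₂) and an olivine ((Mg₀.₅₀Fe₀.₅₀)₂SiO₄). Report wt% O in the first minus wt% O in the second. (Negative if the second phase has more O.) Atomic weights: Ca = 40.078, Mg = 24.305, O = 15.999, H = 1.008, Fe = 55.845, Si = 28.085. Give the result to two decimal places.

3.55 percentage points

O in (Mg₀.₁₇Fe₀.₈₃)₅Ca₂Si₈O₂₂(OH)₂: molar mass 943.244 g/mol; 24×15.999 = 383.976 g → 40.71 wt%.
O in (Mg₀.₅₀Fe₀.₅₀)₂SiO₄: molar mass 172.231 g/mol; 4×15.999 = 63.996 g → 37.16 wt%.
Difference = 40.71 − 37.16 = 3.55 percentage points.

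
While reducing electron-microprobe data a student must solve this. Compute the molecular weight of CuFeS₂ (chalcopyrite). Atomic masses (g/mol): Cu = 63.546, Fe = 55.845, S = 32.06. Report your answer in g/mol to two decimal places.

183.51 g/mol

Cu: 1 × 63.546 = 63.5460
Fe: 1 × 55.845 = 55.8450
S: 2 × 32.06 = 64.1200
Summing the contributions gives the formula mass.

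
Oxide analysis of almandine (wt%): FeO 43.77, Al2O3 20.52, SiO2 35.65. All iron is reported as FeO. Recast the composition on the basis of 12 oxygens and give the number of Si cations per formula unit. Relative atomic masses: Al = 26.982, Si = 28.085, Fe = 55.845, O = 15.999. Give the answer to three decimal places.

2.967 Si apfu

43.77 wt% FeO ÷ 71.844 g/mol = 0.60924 mol, giving 0.60924 Fe and 0.60924 O.
20.52 wt% Al2O3 ÷ 101.961 g/mol = 0.20125 mol, giving 0.40250 Al and 0.60375 O.
35.65 wt% SiO2 ÷ 60.083 g/mol = 0.59335 mol, giving 0.59335 Si and 1.18670 O.
Oxygen sums to 2.39969; scaling by 12/2.39969 = 5.00065 puts the formula on 12 O.
Si: 0.59335 × 5.00065 = 2.967 atoms per formula unit.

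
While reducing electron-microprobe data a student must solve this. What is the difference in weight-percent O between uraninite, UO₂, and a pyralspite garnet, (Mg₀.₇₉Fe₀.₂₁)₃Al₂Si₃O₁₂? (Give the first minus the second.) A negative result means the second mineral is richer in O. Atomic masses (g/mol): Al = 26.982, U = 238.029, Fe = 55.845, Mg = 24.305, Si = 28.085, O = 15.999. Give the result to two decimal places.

O in UO₂: molar mass 270.027 g/mol; 2×15.999 = 31.998 g → 11.85 wt%.
O in (Mg₀.₇₉Fe₀.₂₁)₃Al₂Si₃O₁₂: molar mass 422.992 g/mol; 12×15.999 = 191.988 g → 45.39 wt%.
Difference = 11.85 − 45.39 = -33.54 percentage points.

-33.54 percentage points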